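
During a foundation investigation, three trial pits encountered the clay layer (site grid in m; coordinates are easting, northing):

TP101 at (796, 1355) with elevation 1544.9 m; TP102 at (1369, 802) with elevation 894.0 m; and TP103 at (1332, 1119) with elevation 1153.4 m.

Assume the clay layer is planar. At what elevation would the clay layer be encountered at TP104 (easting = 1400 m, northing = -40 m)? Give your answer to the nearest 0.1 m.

Let the plane be z = a·easting + b·northing + c.
TP102−TP101: 573a − 553b = −650.9;  TP103−TP101: 536a − 236b = −391.5.
Solving gives a = −0.390167, b = 0.772757.
Then c = 1544.9 − a·796 − b·1355 = 808.39.
At (1400, -40): z = −546.2 − 30.9 + 808.39 = 231.2 m.

231.2 m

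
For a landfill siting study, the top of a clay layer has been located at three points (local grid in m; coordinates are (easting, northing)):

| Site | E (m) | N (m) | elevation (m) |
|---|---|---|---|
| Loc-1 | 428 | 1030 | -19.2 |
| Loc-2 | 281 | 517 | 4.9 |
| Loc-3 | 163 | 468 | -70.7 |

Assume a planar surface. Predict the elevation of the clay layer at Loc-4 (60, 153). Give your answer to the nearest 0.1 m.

Two edge vectors: Loc-1→Loc-2 = (-147, -513, 24.1), Loc-1→Loc-3 = (-265, -562, -51.5).
Normal n = (Loc-1→Loc-2) × (Loc-1→Loc-3) = (39963.7, -13957, -53331).
So ∂z/∂E = −n_x/n_z = 0.749352 and ∂z/∂N = −n_y/n_z = −0.261705.
Intercept c from Loc-1: -19.2 − 320.72 + 269.56 = −70.37.
At (60, 153): z = 45.0 − 40.0 − 70.37 = -65.4 m.

-65.4 m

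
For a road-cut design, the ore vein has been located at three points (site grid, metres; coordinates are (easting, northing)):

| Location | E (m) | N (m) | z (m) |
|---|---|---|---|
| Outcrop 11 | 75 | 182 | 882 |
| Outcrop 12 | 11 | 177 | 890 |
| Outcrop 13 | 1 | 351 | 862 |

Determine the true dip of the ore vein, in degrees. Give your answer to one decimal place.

Two edge vectors: Outcrop 11→Outcrop 12 = (-64, -5, 8), Outcrop 11→Outcrop 13 = (-74, 169, -20).
Normal n = (Outcrop 11→Outcrop 12) × (Outcrop 11→Outcrop 13) = (-1252, -1872, -11186).
So ∂z/∂E = −n_x/n_z = −0.11193 and ∂z/∂N = −n_y/n_z = −0.16735.
Gradient magnitude |∇z| = √(a² + b²) = √(0.01253 + 0.02801) = 0.20133.
True dip = arctan(0.20133) = 11.4°, dipping toward NE (azimuth ≈ 034°).

11.4°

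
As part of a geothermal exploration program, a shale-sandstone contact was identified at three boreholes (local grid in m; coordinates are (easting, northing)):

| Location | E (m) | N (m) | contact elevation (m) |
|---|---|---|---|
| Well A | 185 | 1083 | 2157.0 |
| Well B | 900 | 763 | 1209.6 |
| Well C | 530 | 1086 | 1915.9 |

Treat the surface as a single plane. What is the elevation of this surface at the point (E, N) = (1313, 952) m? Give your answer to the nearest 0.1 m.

Two edge vectors: Well A→Well B = (715, -320, -947.4), Well A→Well C = (345, 3, -241.1).
Normal n = (Well A→Well B) × (Well A→Well C) = (79994.2, -154466.5, 112545).
So ∂z/∂E = −n_x/n_z = −0.710775 and ∂z/∂N = −n_y/n_z = 1.372487.
Intercept c from Well A: 2157 + 131.49 − 1486.40 = 802.09.
At (1313, 952): z = −933.2 + 1306.6 + 802.09 = 1175.4 m.

1175.4 m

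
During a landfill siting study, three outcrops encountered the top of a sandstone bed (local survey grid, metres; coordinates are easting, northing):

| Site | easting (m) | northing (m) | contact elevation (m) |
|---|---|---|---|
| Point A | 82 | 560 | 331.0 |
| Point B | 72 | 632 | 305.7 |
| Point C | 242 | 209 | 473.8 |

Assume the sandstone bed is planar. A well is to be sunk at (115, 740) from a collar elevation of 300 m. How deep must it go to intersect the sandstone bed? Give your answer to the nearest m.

Two edge vectors: Point A→Point B = (-10, 72, -25.3), Point A→Point C = (160, -351, 142.8).
Normal n = (Point A→Point B) × (Point A→Point C) = (1401.3, -2620, -8010).
So ∂z/∂easting = −n_x/n_z = 0.17494 and ∂z/∂northing = −n_y/n_z = −0.32709.
Intercept c from Point A: 331 − 14.35 + 183.17 = 499.83.
At (115, 740): z_contact = 20.1 − 242.0 + 499.83 = 277.9 m.
Depth below ground = 300 − 277.9 = 22 m.

22 m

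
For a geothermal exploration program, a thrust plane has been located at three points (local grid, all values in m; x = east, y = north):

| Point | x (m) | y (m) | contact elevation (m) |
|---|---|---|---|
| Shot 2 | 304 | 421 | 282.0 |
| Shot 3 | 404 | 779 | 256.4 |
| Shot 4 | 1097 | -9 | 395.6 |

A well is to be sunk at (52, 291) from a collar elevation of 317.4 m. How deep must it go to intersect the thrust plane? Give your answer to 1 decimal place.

45.7 m

Let the plane be z = a·x + b·y + c.
Shot 3−Shot 2: 100a + 358b = −25.6;  Shot 4−Shot 2: 793a − 430b = 113.6.
Solving gives a = 0.090735, b = −0.096853.
Then c = 282 − a·304 − b·421 = 295.19.
At (52, 291): z_contact = 4.72 − 28.18 + 295.19 = 271.73 m.
Depth below ground = 317.4 − 271.73 = 45.7 m.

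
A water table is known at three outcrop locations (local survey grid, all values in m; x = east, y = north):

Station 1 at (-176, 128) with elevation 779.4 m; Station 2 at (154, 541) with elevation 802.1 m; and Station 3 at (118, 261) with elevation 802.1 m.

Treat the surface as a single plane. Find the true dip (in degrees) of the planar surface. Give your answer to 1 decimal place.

Two edge vectors: Station 1→Station 2 = (330, 413, 22.7), Station 1→Station 3 = (294, 133, 22.7).
Normal n = (Station 1→Station 2) × (Station 1→Station 3) = (6356, -817.2, -77532).
So ∂z/∂x = −n_x/n_z = 0.08198 and ∂z/∂y = −n_y/n_z = −0.01054.
Gradient magnitude |∇z| = √(a² + b²) = √(0.00672 + 0.00011) = 0.08265.
True dip = arctan(0.08265) = 4.7°, dipping toward W (azimuth ≈ 277°).

4.7°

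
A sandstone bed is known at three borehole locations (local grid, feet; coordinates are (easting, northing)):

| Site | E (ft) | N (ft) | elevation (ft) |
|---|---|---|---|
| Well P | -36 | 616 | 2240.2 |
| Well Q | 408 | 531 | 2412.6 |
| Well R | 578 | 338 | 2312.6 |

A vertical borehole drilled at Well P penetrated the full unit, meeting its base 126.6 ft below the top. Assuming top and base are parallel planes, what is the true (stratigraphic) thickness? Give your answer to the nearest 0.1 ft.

Let the plane be z = a·E + b·N + c.
Well Q−Well P: 444a − 85b = 172.4;  Well R−Well P: 614a − 278b = 72.4.
Solving gives a = 0.58636, b = 1.03461.
|∇z| = √(a²+b²) = 1.18922, so dip δ = arctan(1.18922) = 49.94°.
True thickness = vertical thickness × cos δ = 126.6 × cos 49.94° = 81.5 ft.

81.5 ft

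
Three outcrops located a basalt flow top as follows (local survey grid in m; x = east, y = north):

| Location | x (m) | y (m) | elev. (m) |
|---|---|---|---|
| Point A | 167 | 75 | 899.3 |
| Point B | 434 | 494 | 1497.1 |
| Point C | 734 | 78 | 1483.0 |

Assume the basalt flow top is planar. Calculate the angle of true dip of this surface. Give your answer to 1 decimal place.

52.1°

Two edge vectors: Point A→Point B = (267, 419, 597.8), Point A→Point C = (567, 3, 583.7).
Normal n = (Point A→Point B) × (Point A→Point C) = (242776.9, 183104.7, -236772).
So ∂z/∂x = −n_x/n_z = 1.02536 and ∂z/∂y = −n_y/n_z = 0.77334.
Gradient magnitude |∇z| = √(a² + b²) = √(1.05137 + 0.59805) = 1.28430.
True dip = arctan(1.28430) = 52.1°, dipping toward SW (azimuth ≈ 233°).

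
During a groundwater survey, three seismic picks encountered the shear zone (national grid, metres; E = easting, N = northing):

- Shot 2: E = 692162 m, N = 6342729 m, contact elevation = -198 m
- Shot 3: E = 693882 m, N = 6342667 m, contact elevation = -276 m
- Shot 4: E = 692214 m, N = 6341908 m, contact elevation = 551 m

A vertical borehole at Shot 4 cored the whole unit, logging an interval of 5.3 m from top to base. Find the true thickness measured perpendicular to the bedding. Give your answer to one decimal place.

3.9 m

Let the plane be z = a·E + b·N + c.
Shot 3−Shot 2: 1720a − 62b = −78;  Shot 4−Shot 2: 52a − 821b = 749.
Solving gives a = −0.07841, b = −0.91727.
|∇z| = √(a²+b²) = 0.92061, so dip δ = arctan(0.92061) = 42.63°.
True thickness = vertical thickness × cos δ = 5.3 × cos 42.63° = 3.9 m.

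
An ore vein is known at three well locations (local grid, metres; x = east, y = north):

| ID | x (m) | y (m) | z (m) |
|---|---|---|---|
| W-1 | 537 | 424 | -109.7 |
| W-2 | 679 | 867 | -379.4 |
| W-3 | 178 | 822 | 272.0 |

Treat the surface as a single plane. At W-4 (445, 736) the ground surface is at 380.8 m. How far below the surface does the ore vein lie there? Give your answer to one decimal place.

434.2 m

Let the plane be z = a·x + b·y + c.
W-2−W-1: 142a + 443b = −269.7;  W-3−W-1: −359a + 398b = 381.7.
Solving gives a = −1.28244, b = −0.19773.
Then c = -109.7 − a·537 − b·424 = 662.81.
At (445, 736): z_contact = −570.69 − 145.53 + 662.81 = -53.41 m.
Depth below ground = 380.8 − (-53.41) = 434.2 m.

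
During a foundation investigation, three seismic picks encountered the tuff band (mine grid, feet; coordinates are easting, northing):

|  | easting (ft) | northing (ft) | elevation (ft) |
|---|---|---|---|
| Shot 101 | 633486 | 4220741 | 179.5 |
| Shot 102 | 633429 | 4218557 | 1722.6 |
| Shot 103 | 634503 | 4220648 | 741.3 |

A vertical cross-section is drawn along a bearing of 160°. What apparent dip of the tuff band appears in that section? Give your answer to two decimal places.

Two edge vectors: Shot 101→Shot 102 = (-57, -2184, 1543.1), Shot 101→Shot 103 = (1017, -93, 561.8).
Normal n = (Shot 101→Shot 102) × (Shot 101→Shot 103) = (-1083462.9, 1601355.3, 2226429).
So ∂z/∂easting = −n_x/n_z = 0.48664 and ∂z/∂northing = −n_y/n_z = −0.71925.
Unit vector along 160° is (sin 160°, cos 160°) = (0.3420, -0.9397).
Slope in that direction = a·(0.3420) + b·(-0.9397) = 0.84231.
Apparent dip = arctan|0.84231| = 40.11° (true dip is 41.0°, so apparent ≤ true as expected).

40.11°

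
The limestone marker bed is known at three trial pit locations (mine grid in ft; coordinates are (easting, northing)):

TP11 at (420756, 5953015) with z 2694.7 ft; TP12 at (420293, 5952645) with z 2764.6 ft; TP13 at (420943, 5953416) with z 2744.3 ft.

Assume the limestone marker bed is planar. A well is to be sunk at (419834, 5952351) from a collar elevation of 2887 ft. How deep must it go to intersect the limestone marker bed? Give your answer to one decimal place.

30.6 ft

Two edge vectors: TP11→TP12 = (-463, -370, 69.9), TP11→TP13 = (187, 401, 49.6).
Normal n = (TP11→TP12) × (TP11→TP13) = (-46381.9, 36036.1, -116473).
So ∂z/∂E = −n_x/n_z = −0.398220188 and ∂z/∂N = −n_y/n_z = 0.309394452.
Intercept c from TP11: 2694.7 + 167553.53 − 1841829.81 = −1671581.58.
At (419834, 5952351): z_contact = −167186.37 + 1841624.38 − 1671581.58 = 2856.42 ft.
Depth below ground = 2887 − 2856.42 = 30.6 ft.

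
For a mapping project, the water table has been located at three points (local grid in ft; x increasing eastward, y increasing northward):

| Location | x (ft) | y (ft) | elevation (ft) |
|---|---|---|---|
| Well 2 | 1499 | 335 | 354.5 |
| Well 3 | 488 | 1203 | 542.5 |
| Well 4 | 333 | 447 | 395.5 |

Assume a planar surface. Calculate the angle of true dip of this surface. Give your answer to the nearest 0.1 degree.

Two edge vectors: Well 2→Well 3 = (-1011, 868, 188), Well 2→Well 4 = (-1166, 112, 41).
Normal n = (Well 2→Well 3) × (Well 2→Well 4) = (14532, -177757, 898856).
So ∂z/∂x = −n_x/n_z = −0.01617 and ∂z/∂y = −n_y/n_z = 0.19776.
Gradient magnitude |∇z| = √(a² + b²) = √(0.00026 + 0.03911) = 0.19842.
True dip = arctan(0.19842) = 11.2°, dipping toward S (azimuth ≈ 175°).

11.2°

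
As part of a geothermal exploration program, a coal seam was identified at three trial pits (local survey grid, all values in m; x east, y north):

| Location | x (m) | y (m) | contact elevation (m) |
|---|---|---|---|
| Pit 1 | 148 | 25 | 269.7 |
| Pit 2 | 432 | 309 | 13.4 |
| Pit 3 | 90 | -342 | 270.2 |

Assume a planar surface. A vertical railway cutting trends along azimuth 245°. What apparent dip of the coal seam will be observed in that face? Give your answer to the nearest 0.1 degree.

42.0°

Two edge vectors: Pit 1→Pit 2 = (284, 284, -256.3), Pit 1→Pit 3 = (-58, -367, 0.5).
Normal n = (Pit 1→Pit 2) × (Pit 1→Pit 3) = (-93920.1, 14723.4, -87756).
So ∂z/∂x = −n_x/n_z = −1.07024 and ∂z/∂y = −n_y/n_z = 0.16778.
Unit vector along 245° is (sin 245°, cos 245°) = (-0.9063, -0.4226).
Slope in that direction = a·(-0.9063) + b·(-0.4226) = 0.89906.
Apparent dip = arctan|0.89906| = 42.0° (true dip is 47.3°, so apparent ≤ true as expected).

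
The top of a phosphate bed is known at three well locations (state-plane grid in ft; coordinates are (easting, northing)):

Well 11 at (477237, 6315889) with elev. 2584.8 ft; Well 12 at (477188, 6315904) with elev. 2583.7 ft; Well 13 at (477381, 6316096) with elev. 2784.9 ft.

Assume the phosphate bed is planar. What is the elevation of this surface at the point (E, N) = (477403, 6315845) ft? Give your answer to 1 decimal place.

2593.9 ft

Two edge vectors: Well 11→Well 12 = (-49, 15, -1.1), Well 11→Well 13 = (144, 207, 200.1).
Normal n = (Well 11→Well 12) × (Well 11→Well 13) = (3229.2, 9646.5, -12303).
So ∂z/∂E = −n_x/n_z = 0.262472568 and ∂z/∂N = −n_y/n_z = 0.784077054.
Intercept c from Well 11: 2584.8 − 125261.62 − 4952143.64 = −5074820.46.
At (477403, 6315845): z = 125305.2 + 4952109.1 − 5074820.46 = 2593.9 ft.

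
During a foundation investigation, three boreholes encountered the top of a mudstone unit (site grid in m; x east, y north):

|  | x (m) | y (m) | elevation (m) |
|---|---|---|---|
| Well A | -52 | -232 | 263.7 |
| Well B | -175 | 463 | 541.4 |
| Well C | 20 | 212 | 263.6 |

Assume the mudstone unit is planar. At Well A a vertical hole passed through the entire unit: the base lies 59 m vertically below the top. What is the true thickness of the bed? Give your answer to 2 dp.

37.88 m

Two edge vectors: Well A→Well B = (-123, 695, 277.7), Well A→Well C = (72, 444, -0.1).
Normal n = (Well A→Well B) × (Well A→Well C) = (-123368.3, 19982.1, -104652).
So ∂z/∂x = −n_x/n_z = −1.17884 and ∂z/∂y = −n_y/n_z = 0.19094.
|∇z| = √(a²+b²) = 1.19421, so dip δ = arctan(1.19421) = 50.06°.
True thickness = vertical thickness × cos δ = 59 × cos 50.06° = 37.88 m.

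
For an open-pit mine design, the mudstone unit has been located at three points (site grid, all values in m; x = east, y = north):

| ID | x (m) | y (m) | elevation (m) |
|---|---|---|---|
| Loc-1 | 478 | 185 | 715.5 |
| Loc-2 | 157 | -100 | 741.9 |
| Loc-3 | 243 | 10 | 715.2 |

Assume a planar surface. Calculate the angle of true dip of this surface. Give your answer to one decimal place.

36.1°

Let the plane be z = a·x + b·y + c.
Loc-2−Loc-1: −321a − 285b = 26.4;  Loc-3−Loc-1: −235a − 175b = −0.3.
Solving gives a = 0.43569, b = −0.58336.
Gradient magnitude |∇z| = √(a² + b²) = √(0.18983 + 0.34031) = 0.72811.
True dip = arctan(0.72811) = 36.1°, dipping toward NW (azimuth ≈ 323°).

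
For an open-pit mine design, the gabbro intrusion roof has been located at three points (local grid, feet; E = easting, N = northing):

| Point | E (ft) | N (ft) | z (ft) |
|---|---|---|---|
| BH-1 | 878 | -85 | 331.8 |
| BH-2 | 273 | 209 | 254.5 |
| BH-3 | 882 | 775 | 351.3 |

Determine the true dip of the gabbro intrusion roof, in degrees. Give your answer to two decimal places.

7.98°

Two edge vectors: BH-1→BH-2 = (-605, 294, -77.3), BH-1→BH-3 = (4, 860, 19.5).
Normal n = (BH-1→BH-2) × (BH-1→BH-3) = (72211, 11488.3, -521476).
So ∂z/∂E = −n_x/n_z = 0.13847 and ∂z/∂N = −n_y/n_z = 0.02203.
Gradient magnitude |∇z| = √(a² + b²) = √(0.01918 + 0.00049) = 0.14022.
True dip = arctan(0.14022) = 7.98°, dipping toward W (azimuth ≈ 261°).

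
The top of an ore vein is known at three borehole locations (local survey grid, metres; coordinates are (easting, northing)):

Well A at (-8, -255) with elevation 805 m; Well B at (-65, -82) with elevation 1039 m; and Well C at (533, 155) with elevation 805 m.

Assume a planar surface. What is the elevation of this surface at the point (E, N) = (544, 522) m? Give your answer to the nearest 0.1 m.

1193.2 m

Two edge vectors: Well A→Well B = (-57, 173, 234), Well A→Well C = (541, 410, 0).
Normal n = (Well A→Well B) × (Well A→Well C) = (-95940, 126594, -116963).
So ∂z/∂E = −n_x/n_z = −0.82026 and ∂z/∂N = −n_y/n_z = 1.08234.
Intercept c from Well A: 805 − 6.56 + 276.00 = 1074.44.
At (544, 522): z = −446.2 + 565.0 + 1074.44 = 1193.2 m.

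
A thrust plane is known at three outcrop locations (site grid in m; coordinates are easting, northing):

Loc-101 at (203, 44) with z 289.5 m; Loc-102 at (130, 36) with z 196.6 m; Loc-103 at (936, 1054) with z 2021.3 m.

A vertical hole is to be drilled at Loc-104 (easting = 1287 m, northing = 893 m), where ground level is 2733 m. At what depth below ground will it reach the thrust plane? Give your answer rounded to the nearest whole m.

436 m

Two edge vectors: Loc-101→Loc-102 = (-73, -8, -92.9), Loc-101→Loc-103 = (733, 1010, 1731.8).
Normal n = (Loc-101→Loc-102) × (Loc-101→Loc-103) = (79974.6, 58325.7, -67866).
So ∂z/∂easting = −n_x/n_z = 1.17842 and ∂z/∂northing = −n_y/n_z = 0.85942.
Intercept c from Loc-101: 289.5 − 239.22 − 37.81 = 12.47.
At (1287, 893): z_contact = 1516.6 + 767.5 + 12.47 = 2296.6 m.
Depth below ground = 2733 − 2296.6 = 436 m.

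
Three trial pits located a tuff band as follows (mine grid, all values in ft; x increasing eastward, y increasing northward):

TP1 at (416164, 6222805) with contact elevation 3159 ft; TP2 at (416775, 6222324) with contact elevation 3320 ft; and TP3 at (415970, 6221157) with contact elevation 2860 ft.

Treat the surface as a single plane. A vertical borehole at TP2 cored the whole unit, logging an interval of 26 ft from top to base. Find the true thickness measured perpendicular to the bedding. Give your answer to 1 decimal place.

24.2 ft

Two edge vectors: TP1→TP2 = (611, -481, 161), TP1→TP3 = (-194, -1648, -299).
Normal n = (TP1→TP2) × (TP1→TP3) = (409147, 151455, -1100242).
So ∂z/∂x = −n_x/n_z = 0.37187 and ∂z/∂y = −n_y/n_z = 0.13766.
|∇z| = √(a²+b²) = 0.39653, so dip δ = arctan(0.39653) = 21.63°.
True thickness = vertical thickness × cos δ = 26 × cos 21.63° = 24.2 ft.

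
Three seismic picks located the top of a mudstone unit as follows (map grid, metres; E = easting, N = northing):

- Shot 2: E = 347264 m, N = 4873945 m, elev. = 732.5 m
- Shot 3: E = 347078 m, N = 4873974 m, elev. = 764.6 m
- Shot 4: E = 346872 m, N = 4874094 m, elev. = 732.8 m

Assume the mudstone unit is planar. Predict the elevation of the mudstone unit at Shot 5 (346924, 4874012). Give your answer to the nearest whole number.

Let the plane be z = a·E + b·N + c.
Shot 3−Shot 2: −186a + 29b = 32.1;  Shot 4−Shot 2: −392a + 149b = 0.3.
Solving gives a = −0.29207145, b = −0.76638933.
Then c = 732.5 − a·347264 − b·4873945 = 3837497.85.
At (346924, 4874012): z = −101326.6 − 3735390.8 + 3837497.85 = 780.5 m.

780 m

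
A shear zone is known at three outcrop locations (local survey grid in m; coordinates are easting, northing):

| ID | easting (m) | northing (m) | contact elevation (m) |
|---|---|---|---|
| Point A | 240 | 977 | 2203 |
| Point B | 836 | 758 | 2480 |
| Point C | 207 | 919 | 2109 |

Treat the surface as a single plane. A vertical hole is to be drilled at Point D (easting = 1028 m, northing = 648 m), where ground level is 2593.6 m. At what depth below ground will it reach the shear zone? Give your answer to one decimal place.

Two edge vectors: Point A→Point B = (596, -219, 277), Point A→Point C = (-33, -58, -94).
Normal n = (Point A→Point B) × (Point A→Point C) = (36652, 46883, -41795).
So ∂z/∂easting = −n_x/n_z = 0.876947 and ∂z/∂northing = −n_y/n_z = 1.121737.
Intercept c from Point A: 2203 − 210.47 − 1095.94 = 896.60.
At (1028, 648): z_contact = 901.50 + 726.89 + 896.60 = 2524.98 m.
Depth below ground = 2593.6 − 2524.98 = 68.6 m.

68.6 m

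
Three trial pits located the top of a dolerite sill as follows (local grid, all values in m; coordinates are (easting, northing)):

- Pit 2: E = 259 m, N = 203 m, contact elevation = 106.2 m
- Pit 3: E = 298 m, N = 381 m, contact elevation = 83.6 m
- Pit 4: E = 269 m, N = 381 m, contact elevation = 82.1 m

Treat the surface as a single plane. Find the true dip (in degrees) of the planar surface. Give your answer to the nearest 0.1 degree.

Two edge vectors: Pit 2→Pit 3 = (39, 178, -22.6), Pit 2→Pit 4 = (10, 178, -24.1).
Normal n = (Pit 2→Pit 3) × (Pit 2→Pit 4) = (-267, 713.9, 5162).
So ∂z/∂E = −n_x/n_z = 0.05172 and ∂z/∂N = −n_y/n_z = −0.13830.
Gradient magnitude |∇z| = √(a² + b²) = √(0.00268 + 0.01913) = 0.14766.
True dip = arctan(0.14766) = 8.4°, dipping toward NNW (azimuth ≈ 339°).

8.4°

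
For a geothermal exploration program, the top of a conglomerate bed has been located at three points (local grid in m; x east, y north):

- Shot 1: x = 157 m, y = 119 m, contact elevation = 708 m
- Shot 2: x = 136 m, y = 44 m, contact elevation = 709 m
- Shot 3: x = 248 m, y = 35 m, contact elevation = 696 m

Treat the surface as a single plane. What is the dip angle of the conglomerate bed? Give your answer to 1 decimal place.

Two edge vectors: Shot 1→Shot 2 = (-21, -75, 1), Shot 1→Shot 3 = (91, -84, -12).
Normal n = (Shot 1→Shot 2) × (Shot 1→Shot 3) = (984, -161, 8589).
So ∂z/∂x = −n_x/n_z = −0.11457 and ∂z/∂y = −n_y/n_z = 0.01874.
Gradient magnitude |∇z| = √(a² + b²) = √(0.01313 + 0.00035) = 0.11609.
True dip = arctan(0.11609) = 6.6°, dipping toward E (azimuth ≈ 099°).

6.6°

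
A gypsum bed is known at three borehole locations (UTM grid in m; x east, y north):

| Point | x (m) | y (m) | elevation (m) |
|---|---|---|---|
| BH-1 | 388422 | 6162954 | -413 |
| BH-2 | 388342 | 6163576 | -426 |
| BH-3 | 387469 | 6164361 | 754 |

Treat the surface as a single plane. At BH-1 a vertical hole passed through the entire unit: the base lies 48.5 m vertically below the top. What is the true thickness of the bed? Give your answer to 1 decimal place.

26.1 m

Two edge vectors: BH-1→BH-2 = (-80, 622, -13), BH-1→BH-3 = (-953, 1407, 1167).
Normal n = (BH-1→BH-2) × (BH-1→BH-3) = (744165, 105749, 480206).
So ∂z/∂x = −n_x/n_z = −1.54968 and ∂z/∂y = −n_y/n_z = −0.22022.
|∇z| = √(a²+b²) = 1.56525, so dip δ = arctan(1.56525) = 57.43°.
True thickness = vertical thickness × cos δ = 48.5 × cos 57.43° = 26.1 m.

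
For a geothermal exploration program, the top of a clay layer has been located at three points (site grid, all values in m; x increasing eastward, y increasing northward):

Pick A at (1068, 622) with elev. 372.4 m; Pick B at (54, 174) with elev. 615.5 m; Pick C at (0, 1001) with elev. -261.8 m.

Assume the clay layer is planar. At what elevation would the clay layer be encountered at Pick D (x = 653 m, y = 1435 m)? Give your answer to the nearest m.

Let the plane be z = a·x + b·y + c.
Pick B−Pick A: −1014a − 448b = 243.1;  Pick C−Pick A: −1068a + 379b = −634.2.
Solving gives a = 0.22252, b = −1.04629.
Then c = 372.4 − a·1068 − b·622 = 785.54.
At (653, 1435): z = 145.3 − 1501.4 + 785.54 = -570.6 m.

-571 m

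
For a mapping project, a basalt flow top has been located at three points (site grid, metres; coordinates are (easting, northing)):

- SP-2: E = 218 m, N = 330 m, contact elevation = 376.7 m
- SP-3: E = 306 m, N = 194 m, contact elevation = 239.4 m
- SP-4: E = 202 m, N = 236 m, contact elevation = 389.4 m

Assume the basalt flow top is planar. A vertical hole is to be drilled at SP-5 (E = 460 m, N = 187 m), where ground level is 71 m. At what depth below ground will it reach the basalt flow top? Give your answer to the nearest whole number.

48 m

Two edge vectors: SP-2→SP-3 = (88, -136, -137.3), SP-2→SP-4 = (-16, -94, 12.7).
Normal n = (SP-2→SP-3) × (SP-2→SP-4) = (-14633.4, 1079.2, -10448).
So ∂z/∂E = −n_x/n_z = −1.40059 and ∂z/∂N = −n_y/n_z = 0.10329.
Intercept c from SP-2: 376.7 + 305.33 − 34.09 = 647.94.
At (460, 187): z_contact = −644.3 + 19.3 + 647.94 = 23.0 m.
Depth below ground = 71 − 23.0 = 48 m.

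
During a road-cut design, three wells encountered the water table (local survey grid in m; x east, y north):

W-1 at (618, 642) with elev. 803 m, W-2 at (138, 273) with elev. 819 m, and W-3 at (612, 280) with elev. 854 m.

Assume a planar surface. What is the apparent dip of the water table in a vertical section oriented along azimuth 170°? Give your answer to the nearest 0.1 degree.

8.7°

Let the plane be z = a·x + b·y + c.
W-2−W-1: −480a − 369b = 16;  W-3−W-1: −6a − 362b = 51.
Solving gives a = 0.07594, b = −0.14214.
Unit vector along 170° is (sin 170°, cos 170°) = (0.1736, -0.9848).
Slope in that direction = a·(0.1736) + b·(-0.9848) = 0.15317.
Apparent dip = arctan|0.15317| = 8.7° (true dip is 9.2°, so apparent ≤ true as expected).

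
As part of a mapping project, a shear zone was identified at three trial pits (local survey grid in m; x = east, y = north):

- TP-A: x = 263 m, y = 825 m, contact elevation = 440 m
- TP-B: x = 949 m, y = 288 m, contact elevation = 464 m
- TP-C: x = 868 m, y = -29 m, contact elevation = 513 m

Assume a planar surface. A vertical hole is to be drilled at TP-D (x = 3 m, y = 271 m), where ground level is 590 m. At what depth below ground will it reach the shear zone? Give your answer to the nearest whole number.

Two edge vectors: TP-A→TP-B = (686, -537, 24), TP-A→TP-C = (605, -854, 73).
Normal n = (TP-A→TP-B) × (TP-A→TP-C) = (-18705, -35558, -260959).
So ∂z/∂x = −n_x/n_z = −0.07168 and ∂z/∂y = −n_y/n_z = −0.13626.
Intercept c from TP-A: 440 + 18.85 + 112.41 = 571.26.
At (3, 271): z_contact = −0.2 − 36.9 + 571.26 = 534.1 m.
Depth below ground = 590 − 534.1 = 56 m.

56 m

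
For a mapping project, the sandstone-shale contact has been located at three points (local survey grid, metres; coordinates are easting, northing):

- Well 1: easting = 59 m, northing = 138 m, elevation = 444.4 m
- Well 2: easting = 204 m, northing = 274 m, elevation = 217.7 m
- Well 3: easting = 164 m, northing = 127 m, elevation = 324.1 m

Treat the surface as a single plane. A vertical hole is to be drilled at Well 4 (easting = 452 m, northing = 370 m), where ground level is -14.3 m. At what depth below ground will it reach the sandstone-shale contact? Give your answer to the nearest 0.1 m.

Let the plane be z = a·easting + b·northing + c.
Well 2−Well 1: 145a + 136b = −226.7;  Well 3−Well 1: 105a − 11b = −120.3.
Solving gives a = −1.18769, b = −0.40063.
Then c = 444.4 − a·59 − b·138 = 569.76.
At (452, 370): z_contact = −536.83 − 148.23 + 569.76 = -115.31 m.
Depth below ground = -14.3 − (-115.31) = 101.0 m.

101.0 m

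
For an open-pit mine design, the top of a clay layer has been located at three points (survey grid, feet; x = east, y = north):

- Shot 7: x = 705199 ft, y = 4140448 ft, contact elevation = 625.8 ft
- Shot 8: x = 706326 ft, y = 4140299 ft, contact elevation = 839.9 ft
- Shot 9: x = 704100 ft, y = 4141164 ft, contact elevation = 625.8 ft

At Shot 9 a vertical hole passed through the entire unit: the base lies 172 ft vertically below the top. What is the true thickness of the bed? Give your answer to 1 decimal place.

157.6 ft

Two edge vectors: Shot 7→Shot 8 = (1127, -149, 214.1), Shot 7→Shot 9 = (-1099, 716, 0).
Normal n = (Shot 7→Shot 8) × (Shot 7→Shot 9) = (-153295.6, -235295.9, 643181).
So ∂z/∂x = −n_x/n_z = 0.23834 and ∂z/∂y = −n_y/n_z = 0.36583.
|∇z| = √(a²+b²) = 0.43662, so dip δ = arctan(0.43662) = 23.59°.
True thickness = vertical thickness × cos δ = 172 × cos 23.59° = 157.6 ft.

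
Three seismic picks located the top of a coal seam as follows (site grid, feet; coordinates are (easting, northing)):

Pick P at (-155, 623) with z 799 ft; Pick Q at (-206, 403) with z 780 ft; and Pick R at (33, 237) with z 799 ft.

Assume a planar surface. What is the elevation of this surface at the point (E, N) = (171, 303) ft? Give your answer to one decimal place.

Let the plane be z = a·E + b·N + c.
Pick Q−Pick P: −51a − 220b = −19;  Pick R−Pick P: 188a − 386b = 0.
Solving gives a = 0.12014, b = 0.05851.
Then c = 799 − a·-155 − b·623 = 781.17.
At (171, 303): z = 20.5 + 17.7 + 781.17 = 819.4 ft.

819.4 ft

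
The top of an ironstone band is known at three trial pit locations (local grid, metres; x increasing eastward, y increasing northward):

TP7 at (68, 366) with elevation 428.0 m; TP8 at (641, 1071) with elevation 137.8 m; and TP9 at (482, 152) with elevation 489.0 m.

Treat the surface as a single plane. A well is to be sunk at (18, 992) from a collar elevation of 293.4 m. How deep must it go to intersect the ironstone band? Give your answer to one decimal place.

Let the plane be z = a·x + b·y + c.
TP8−TP7: 573a + 705b = −290.2;  TP9−TP7: 414a − 214b = 61.
Solving gives a = −0.046075, b = −0.374183.
Then c = 428 − a·68 − b·366 = 568.08.
At (18, 992): z_contact = −0.83 − 371.19 + 568.08 = 196.07 m.
Depth below ground = 293.4 − 196.07 = 97.3 m.

97.3 m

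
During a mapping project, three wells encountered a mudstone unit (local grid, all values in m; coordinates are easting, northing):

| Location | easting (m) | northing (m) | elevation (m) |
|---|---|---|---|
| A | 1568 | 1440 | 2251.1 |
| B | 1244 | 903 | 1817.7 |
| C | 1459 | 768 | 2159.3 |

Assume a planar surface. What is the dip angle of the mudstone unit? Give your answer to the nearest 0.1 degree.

Let the plane be z = a·easting + b·northing + c.
B−A: −324a − 537b = −433.4;  C−A: −109a − 672b = −91.8.
Solving gives a = 1.51982, b = −0.10991.
Gradient magnitude |∇z| = √(a² + b²) = √(2.30986 + 0.01208) = 1.52379.
True dip = arctan(1.52379) = 56.7°, dipping toward W (azimuth ≈ 274°).

56.7°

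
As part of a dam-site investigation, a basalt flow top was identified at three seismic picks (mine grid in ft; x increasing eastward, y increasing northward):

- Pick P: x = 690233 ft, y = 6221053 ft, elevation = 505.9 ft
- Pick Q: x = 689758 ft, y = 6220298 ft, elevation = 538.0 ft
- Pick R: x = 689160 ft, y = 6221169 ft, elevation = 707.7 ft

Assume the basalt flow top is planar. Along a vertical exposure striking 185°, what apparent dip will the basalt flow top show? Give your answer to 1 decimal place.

3.1°

Two edge vectors: Pick P→Pick Q = (-475, -755, 32.1), Pick P→Pick R = (-1073, 116, 201.8).
Normal n = (Pick P→Pick Q) × (Pick P→Pick R) = (-156082.6, 61411.7, -865215).
So ∂z/∂x = −n_x/n_z = −0.18040 and ∂z/∂y = −n_y/n_z = 0.07098.
Unit vector along 185° is (sin 185°, cos 185°) = (-0.0872, -0.9962).
Slope in that direction = a·(-0.0872) + b·(-0.9962) = −0.05499.
Apparent dip = arctan|0.05499| = 3.1° (true dip is 11.0°, so apparent ≤ true as expected).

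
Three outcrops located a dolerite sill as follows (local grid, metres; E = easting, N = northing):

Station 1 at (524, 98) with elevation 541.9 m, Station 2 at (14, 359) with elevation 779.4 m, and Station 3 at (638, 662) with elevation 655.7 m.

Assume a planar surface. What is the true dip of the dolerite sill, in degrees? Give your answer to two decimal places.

Two edge vectors: Station 1→Station 2 = (-510, 261, 237.5), Station 1→Station 3 = (114, 564, 113.8).
Normal n = (Station 1→Station 2) × (Station 1→Station 3) = (-104248.2, 85113, -317394).
So ∂z/∂E = −n_x/n_z = −0.32845 and ∂z/∂N = −n_y/n_z = 0.26816.
Gradient magnitude |∇z| = √(a² + b²) = √(0.10788 + 0.07191) = 0.42402.
True dip = arctan(0.42402) = 22.98°, dipping toward SE (azimuth ≈ 129°).

22.98°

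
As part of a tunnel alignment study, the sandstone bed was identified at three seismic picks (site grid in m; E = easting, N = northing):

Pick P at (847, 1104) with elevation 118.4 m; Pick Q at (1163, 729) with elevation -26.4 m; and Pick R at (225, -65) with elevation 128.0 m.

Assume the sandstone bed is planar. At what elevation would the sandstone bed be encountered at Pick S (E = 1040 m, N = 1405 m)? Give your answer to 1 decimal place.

Two edge vectors: Pick P→Pick Q = (316, -375, -144.8), Pick P→Pick R = (-622, -1169, 9.6).
Normal n = (Pick P→Pick Q) × (Pick P→Pick R) = (-172871.2, 87032, -602654).
So ∂z/∂E = −n_x/n_z = −0.286850 and ∂z/∂N = −n_y/n_z = 0.144415.
Intercept c from Pick P: 118.4 + 242.96 − 159.43 = 201.93.
At (1040, 1405): z = −298.3 + 202.9 + 201.93 = 106.5 m.

106.5 m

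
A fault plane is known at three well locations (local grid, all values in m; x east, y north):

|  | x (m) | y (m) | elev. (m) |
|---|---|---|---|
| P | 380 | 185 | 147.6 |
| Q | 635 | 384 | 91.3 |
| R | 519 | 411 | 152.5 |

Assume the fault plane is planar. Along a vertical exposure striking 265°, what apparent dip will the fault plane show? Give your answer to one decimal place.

Two edge vectors: P→Q = (255, 199, -56.3), P→R = (139, 226, 4.9).
Normal n = (P→Q) × (P→R) = (13698.9, -9075.2, 29969).
So ∂z/∂x = −n_x/n_z = −0.45710 and ∂z/∂y = −n_y/n_z = 0.30282.
Unit vector along 265° is (sin 265°, cos 265°) = (-0.9962, -0.0872).
Slope in that direction = a·(-0.9962) + b·(-0.0872) = 0.42897.
Apparent dip = arctan|0.42897| = 23.2° (true dip is 28.7°, so apparent ≤ true as expected).

23.2°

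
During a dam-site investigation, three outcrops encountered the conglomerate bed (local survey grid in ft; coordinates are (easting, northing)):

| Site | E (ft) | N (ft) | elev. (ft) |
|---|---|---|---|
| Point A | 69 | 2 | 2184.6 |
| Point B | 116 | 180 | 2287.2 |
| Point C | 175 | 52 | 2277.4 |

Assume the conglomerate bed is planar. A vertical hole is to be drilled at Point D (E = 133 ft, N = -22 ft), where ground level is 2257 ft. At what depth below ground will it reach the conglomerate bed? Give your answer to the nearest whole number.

Let the plane be z = a·E + b·N + c.
Point B−Point A: 47a + 178b = 102.6;  Point C−Point A: 106a + 50b = 92.8.
Solving gives a = 0.68945, b = 0.39436.
Then c = 2184.6 − a·69 − b·2 = 2136.24.
At (133, -22): z_contact = 91.7 − 8.7 + 2136.24 = 2219.3 ft.
Depth below ground = 2257 − 2219.3 = 38 ft.

38 ft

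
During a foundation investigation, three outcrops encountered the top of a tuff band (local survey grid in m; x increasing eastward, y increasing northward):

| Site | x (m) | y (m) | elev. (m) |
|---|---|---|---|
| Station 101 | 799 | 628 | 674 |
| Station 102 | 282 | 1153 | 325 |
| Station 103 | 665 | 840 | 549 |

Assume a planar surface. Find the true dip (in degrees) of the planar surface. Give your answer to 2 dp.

Two edge vectors: Station 101→Station 102 = (-517, 525, -349), Station 101→Station 103 = (-134, 212, -125).
Normal n = (Station 101→Station 102) × (Station 101→Station 103) = (8363, -17859, -39254).
So ∂z/∂x = −n_x/n_z = 0.21305 and ∂z/∂y = −n_y/n_z = −0.45496.
Gradient magnitude |∇z| = √(a² + b²) = √(0.04539 + 0.20699) = 0.50237.
True dip = arctan(0.50237) = 26.67°, dipping toward NNW (azimuth ≈ 335°).

26.67°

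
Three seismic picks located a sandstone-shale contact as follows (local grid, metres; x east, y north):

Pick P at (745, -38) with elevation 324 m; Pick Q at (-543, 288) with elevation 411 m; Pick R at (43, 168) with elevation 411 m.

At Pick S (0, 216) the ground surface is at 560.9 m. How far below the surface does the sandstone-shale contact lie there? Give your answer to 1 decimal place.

Two edge vectors: Pick P→Pick Q = (-1288, 326, 87), Pick P→Pick R = (-702, 206, 87).
Normal n = (Pick P→Pick Q) × (Pick P→Pick R) = (10440, 50982, -36476).
So ∂z/∂x = −n_x/n_z = 0.28622 and ∂z/∂y = −n_y/n_z = 1.39769.
Intercept c from Pick P: 324 − 213.23 + 53.11 = 163.88.
At (0, 216): z_contact = 0.00 + 301.90 + 163.88 = 465.78 m.
Depth below ground = 560.9 − 465.78 = 95.1 m.

95.1 m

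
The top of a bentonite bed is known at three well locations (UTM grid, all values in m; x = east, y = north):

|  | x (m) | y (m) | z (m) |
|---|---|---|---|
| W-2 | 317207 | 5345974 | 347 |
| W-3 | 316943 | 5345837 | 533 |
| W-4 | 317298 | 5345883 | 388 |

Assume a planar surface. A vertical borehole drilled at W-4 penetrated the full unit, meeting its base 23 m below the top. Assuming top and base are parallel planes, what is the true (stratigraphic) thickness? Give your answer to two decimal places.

Let the plane be z = a·x + b·y + c.
W-3−W-2: −264a − 137b = 186;  W-4−W-2: 91a − 91b = 41.
Solving gives a = −0.30991, b = −0.76046.
|∇z| = √(a²+b²) = 0.82119, so dip δ = arctan(0.82119) = 39.39°.
True thickness = vertical thickness × cos δ = 23 × cos 39.39° = 17.77 m.

17.77 m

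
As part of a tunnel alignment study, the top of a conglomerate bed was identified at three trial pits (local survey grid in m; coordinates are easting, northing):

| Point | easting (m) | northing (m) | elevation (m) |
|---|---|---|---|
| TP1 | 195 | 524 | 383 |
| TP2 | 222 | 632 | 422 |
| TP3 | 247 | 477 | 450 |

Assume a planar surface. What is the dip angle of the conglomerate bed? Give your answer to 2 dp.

Two edge vectors: TP1→TP2 = (27, 108, 39), TP1→TP3 = (52, -47, 67).
Normal n = (TP1→TP2) × (TP1→TP3) = (9069, 219, -6885).
So ∂z/∂easting = −n_x/n_z = 1.31721 and ∂z/∂northing = −n_y/n_z = 0.03181.
Gradient magnitude |∇z| = √(a² + b²) = √(1.73505 + 0.00101) = 1.31760.
True dip = arctan(1.31760) = 52.80°, dipping toward W (azimuth ≈ 269°).

52.80°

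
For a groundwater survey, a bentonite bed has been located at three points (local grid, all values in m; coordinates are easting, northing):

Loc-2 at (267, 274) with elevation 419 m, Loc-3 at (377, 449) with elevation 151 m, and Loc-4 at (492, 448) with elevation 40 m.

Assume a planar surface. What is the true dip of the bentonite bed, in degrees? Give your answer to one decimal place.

53.2°

Two edge vectors: Loc-2→Loc-3 = (110, 175, -268), Loc-2→Loc-4 = (225, 174, -379).
Normal n = (Loc-2→Loc-3) × (Loc-2→Loc-4) = (-19693, -18610, -20235).
So ∂z/∂easting = −n_x/n_z = −0.97321 and ∂z/∂northing = −n_y/n_z = −0.91969.
Gradient magnitude |∇z| = √(a² + b²) = √(0.94715 + 0.84584) = 1.33902.
True dip = arctan(1.33902) = 53.2°, dipping toward NE (azimuth ≈ 047°).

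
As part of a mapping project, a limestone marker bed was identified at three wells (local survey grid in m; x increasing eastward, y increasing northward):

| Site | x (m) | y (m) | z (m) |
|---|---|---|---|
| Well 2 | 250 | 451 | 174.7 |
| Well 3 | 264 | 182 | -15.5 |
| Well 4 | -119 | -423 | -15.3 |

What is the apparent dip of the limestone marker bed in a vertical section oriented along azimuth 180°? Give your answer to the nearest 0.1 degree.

33.2°

Let the plane be z = a·x + b·y + c.
Well 3−Well 2: 14a − 269b = −190.2;  Well 4−Well 2: −369a − 874b = −190.
Solving gives a = −1.03254, b = 0.65333.
Unit vector along 180° is (sin 180°, cos 180°) = (0.0000, -1.0000).
Slope in that direction = a·(0.0000) + b·(-1.0000) = −0.65333.
Apparent dip = arctan|0.65333| = 33.2° (true dip is 50.7°, so apparent ≤ true as expected).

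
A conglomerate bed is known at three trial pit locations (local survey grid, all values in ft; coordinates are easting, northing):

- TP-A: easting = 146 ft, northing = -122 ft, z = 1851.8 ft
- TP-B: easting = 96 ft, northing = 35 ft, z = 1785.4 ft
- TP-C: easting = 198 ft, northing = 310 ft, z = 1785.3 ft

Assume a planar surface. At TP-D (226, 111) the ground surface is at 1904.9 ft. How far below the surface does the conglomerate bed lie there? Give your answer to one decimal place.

57.1 ft

Two edge vectors: TP-A→TP-B = (-50, 157, -66.4), TP-A→TP-C = (52, 432, -66.5).
Normal n = (TP-A→TP-B) × (TP-A→TP-C) = (18244.3, -6777.8, -29764).
So ∂z/∂easting = −n_x/n_z = 0.61297 and ∂z/∂northing = −n_y/n_z = −0.22772.
Intercept c from TP-A: 1851.8 − 89.49 − 27.78 = 1734.53.
At (226, 111): z_contact = 138.53 − 25.28 + 1734.53 = 1847.78 ft.
Depth below ground = 1904.9 − 1847.78 = 57.1 ft.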